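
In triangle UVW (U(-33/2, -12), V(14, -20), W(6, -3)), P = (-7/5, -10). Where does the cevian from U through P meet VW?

Barycentric coordinates of P with respect to UVW: (2/5, 1/5, 2/5).
On side VW the U-coordinate is zero; dropping P's U-weight 2/5 and renormalizing the remaining 1/5 : 2/5 gives weights 1/3, 2/3 on V, W.
Q = (1/3)·(14, -20) + (2/3)·(6, -3) = (26/3, -26/3).

(26/3, -26/3)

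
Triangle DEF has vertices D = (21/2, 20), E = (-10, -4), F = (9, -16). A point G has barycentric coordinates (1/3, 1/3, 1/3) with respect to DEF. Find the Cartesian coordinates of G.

(19/6, 0)

G = (1/3)·D + (1/3)·E + (1/3)·F.
x-coordinate: (1/3)·(21/2) + (1/3)·(-10) + (1/3)·9 = 19/6.
y-coordinate: (1/3)·20 + (1/3)·(-4) + (1/3)·(-16) = 0.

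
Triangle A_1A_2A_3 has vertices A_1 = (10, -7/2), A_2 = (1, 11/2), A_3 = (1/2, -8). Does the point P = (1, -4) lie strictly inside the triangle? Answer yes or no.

Barycentric coordinates of P: (19/504, 143/504, 19/28).
The three coordinates are positive, positive, positive; a point is interior exactly when all three are positive.

yes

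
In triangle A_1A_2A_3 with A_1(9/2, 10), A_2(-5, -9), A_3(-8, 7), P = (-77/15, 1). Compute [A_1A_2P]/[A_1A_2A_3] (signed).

[A_1A_2A_3] = ½·((9/2)·(-9−7) + (-5)·(7−10) + (-8)·(10−(-9))) = ½·(-72 + 15 − 152) = -209/2.
[A_1A_2P] = ½·((9/2)·(-9−1) + (-5)·(1−10) + (-77/15)·(10−(-9))) = ½·(-45 + 45 − 1463/15) = -1463/30, so the ratio is (-1463/30)/(-209/2) = 7/15.

7/15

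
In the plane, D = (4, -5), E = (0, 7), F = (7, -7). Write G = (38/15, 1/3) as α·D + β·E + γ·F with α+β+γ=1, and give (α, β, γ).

(2/5, 7/15, 2/15)

Signed area of the reference triangle: [DEF] = ½·(4·(7−(-7)) + 0·(-7−(-5)) + 7·(-5−7)) = ½·(56 + 0 − 84) = -14.
[GEF] = ½·((38/15)·(7−(-7)) + 0·(-7−(1/3)) + 7·(1/3−7)) = ½·(532/15 + 0 − 140/3) = -28/5, so the D-coordinate is (-28/5)/(-14) = 2/5.
[DGF] = ½·(4·(1/3−(-7)) + (38/15)·(-7−(-5)) + 7·(-5−(1/3))) = ½·(88/3 − 76/15 − 112/3) = -98/15, so the E-coordinate is 7/15.
[DEG] = ½·(4·(7−(1/3)) + 0·(1/3−(-5)) + (38/15)·(-5−7)) = ½·(80/3 + 0 − 152/5) = -28/15, so the F-coordinate is 2/15.
Check: 2/5 + 7/15 + 2/15 = 1.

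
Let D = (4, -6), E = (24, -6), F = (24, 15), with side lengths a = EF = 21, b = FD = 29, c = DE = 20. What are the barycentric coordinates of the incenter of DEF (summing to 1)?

The incenter has barycentric coordinates proportional to the opposite side lengths: (21 : 29 : 20).
Normalizing by 21+29+20 = 70 gives (3/10, 29/70, 2/7).

(3/10, 29/70, 2/7)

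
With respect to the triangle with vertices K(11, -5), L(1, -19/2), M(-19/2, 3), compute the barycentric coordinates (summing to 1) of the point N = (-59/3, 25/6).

(-2/3, 1/3, 4/3)

Signed area of the reference triangle: [KLM] = ½·(11·(-19/2−3) + 1·(3−(-5)) + (-19/2)·(-5−(-19/2))) = ½·(-275/2 + 8 − 171/4) = -689/8.
[NLM] = ½·((-59/3)·(-19/2−3) + 1·(3−(25/6)) + (-19/2)·(25/6−(-19/2))) = ½·(1475/6 − 7/6 − 779/6) = 689/12, so the K-coordinate is (689/12)/(-689/8) = -2/3.
[KNM] = ½·(11·(25/6−3) + (-59/3)·(3−(-5)) + (-19/2)·(-5−(25/6))) = ½·(77/6 − 472/3 + 1045/12) = -689/24, so the L-coordinate is 1/3.
[KLN] = ½·(11·(-19/2−(25/6)) + 1·(25/6−(-5)) + (-59/3)·(-5−(-19/2))) = ½·(-451/3 + 55/6 − 177/2) = -689/6, so the M-coordinate is 4/3.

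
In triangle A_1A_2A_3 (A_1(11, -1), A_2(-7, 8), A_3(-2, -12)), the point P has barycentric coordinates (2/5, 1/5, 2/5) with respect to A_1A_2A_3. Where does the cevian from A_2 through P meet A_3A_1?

Line A_2P meets A_3A_1 where the A_2-coordinate vanishes; zeroing P's A_2-weight and renormalizing leaves A_3, A_1-weights 2/5 : 2/5 → (1/2, 1/2).
So Q = (1/2)·A_3 + (1/2)·A_1 = (9/2, -13/2).

(9/2, -13/2)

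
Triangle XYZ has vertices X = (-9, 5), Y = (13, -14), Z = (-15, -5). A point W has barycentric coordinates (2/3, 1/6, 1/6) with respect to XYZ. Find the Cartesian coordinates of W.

W = (2/3)·X + (1/6)·Y + (1/6)·Z.
x-coordinate: (2/3)·(-9) + (1/6)·13 + (1/6)·(-15) = -19/3.
y-coordinate: (2/3)·5 + (1/6)·(-14) + (1/6)·(-5) = 1/6.

(-19/3, 1/6)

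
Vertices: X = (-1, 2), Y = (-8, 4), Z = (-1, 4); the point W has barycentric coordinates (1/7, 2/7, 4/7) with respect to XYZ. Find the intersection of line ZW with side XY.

(-17/3, 10/3)

Line ZW meets XY where the Z-coordinate vanishes; zeroing W's Z-weight and renormalizing leaves X, Y-weights 1/7 : 2/7 → (1/3, 2/3).
So V = (1/3)·X + (2/3)·Y = (-17/3, 10/3).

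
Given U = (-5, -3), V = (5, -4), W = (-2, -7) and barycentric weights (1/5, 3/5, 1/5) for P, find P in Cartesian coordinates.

(8/5, -22/5)

P = (1/5)·U + (3/5)·V + (1/5)·W.
x-coordinate: (1/5)·(-5) + (3/5)·5 + (1/5)·(-2) = 8/5.
y-coordinate: (1/5)·(-3) + (3/5)·(-4) + (1/5)·(-7) = -22/5.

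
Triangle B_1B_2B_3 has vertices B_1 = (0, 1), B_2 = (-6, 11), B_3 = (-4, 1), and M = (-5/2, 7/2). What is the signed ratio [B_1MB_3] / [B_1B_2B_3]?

1/4

[B_1B_2B_3] = ½·(0·(11−1) + (-6)·(1−1) + (-4)·(1−11)) = ½·(0 + 0 + 40) = 20.
[B_1MB_3] = ½·(0·(7/2−1) + (-5/2)·(1−1) + (-4)·(1−(7/2))) = ½·(0 + 0 + 10) = 5, so the ratio is 5/20 = 1/4.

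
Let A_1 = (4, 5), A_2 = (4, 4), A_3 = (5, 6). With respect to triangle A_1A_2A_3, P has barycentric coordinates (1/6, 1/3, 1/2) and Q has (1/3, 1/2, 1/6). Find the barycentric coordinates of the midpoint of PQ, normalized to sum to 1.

(1/4, 5/12, 1/3)

Since both coordinate triples sum to 1, the midpoint's barycentrics are the componentwise average.
(1/6+1/3)/2 = 1/4; similarly 5/12 and 1/3.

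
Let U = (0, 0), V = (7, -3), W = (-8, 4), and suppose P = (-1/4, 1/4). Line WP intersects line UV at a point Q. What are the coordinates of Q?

Barycentric coordinates of P with respect to UVW: (1/2, 1/4, 1/4).
On side UV the W-coordinate is zero; dropping P's W-weight 1/4 and renormalizing the remaining 1/2 : 1/4 gives weights 2/3, 1/3 on U, V.
Q = (2/3)·(0, 0) + (1/3)·(7, -3) = (7/3, -1).

(7/3, -1)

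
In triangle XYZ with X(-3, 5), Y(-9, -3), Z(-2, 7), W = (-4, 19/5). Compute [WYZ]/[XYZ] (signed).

3/5

[XYZ] = ½·((-3)·(-3−7) + (-9)·(7−5) + (-2)·(5−(-3))) = ½·(30 − 18 − 16) = -2.
[WYZ] = ½·((-4)·(-3−7) + (-9)·(7−(19/5)) + (-2)·(19/5−(-3))) = ½·(40 − 144/5 − 68/5) = -6/5, so the ratio is (-6/5)/(-2) = 3/5.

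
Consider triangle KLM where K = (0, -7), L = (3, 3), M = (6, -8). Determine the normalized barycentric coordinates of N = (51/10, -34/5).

Signed area of the reference triangle: [KLM] = ½·(0·(3−(-8)) + 3·(-8−(-7)) + 6·(-7−3)) = ½·(0 − 3 − 60) = -63/2.
[NLM] = ½·((51/10)·(3−(-8)) + 3·(-8−(-34/5)) + 6·(-34/5−3)) = ½·(561/10 − 18/5 − 294/5) = -63/20, so the K-coordinate is (-63/20)/(-63/2) = 1/10.
[KNM] = ½·(0·(-34/5−(-8)) + (51/10)·(-8−(-7)) + 6·(-7−(-34/5))) = ½·(0 − 51/10 − 6/5) = -63/20, so the L-coordinate is 1/10.
[KLN] = ½·(0·(3−(-34/5)) + 3·(-34/5−(-7)) + (51/10)·(-7−3)) = ½·(0 + 3/5 − 51) = -126/5, so the M-coordinate is 4/5.
Check: 1/10 + 1/10 + 4/5 = 1.

(1/10, 1/10, 4/5)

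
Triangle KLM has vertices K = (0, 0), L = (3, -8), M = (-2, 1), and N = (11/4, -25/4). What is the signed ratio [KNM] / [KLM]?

3/4

[KLM] = ½·(0·(-8−1) + 3·(1−0) + (-2)·(0−(-8))) = ½·(0 + 3 − 16) = -13/2.
[KNM] = ½·(0·(-25/4−1) + (11/4)·(1−0) + (-2)·(0−(-25/4))) = ½·(0 + 11/4 − 25/2) = -39/8, so the ratio is (-39/8)/(-13/2) = 3/4.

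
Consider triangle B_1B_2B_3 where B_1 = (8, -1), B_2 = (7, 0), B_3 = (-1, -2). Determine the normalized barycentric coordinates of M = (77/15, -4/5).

(4/15, 7/15, 4/15)

Signed area of the reference triangle: [B_1B_2B_3] = ½·(8·(0−(-2)) + 7·(-2−(-1)) + (-1)·(-1−0)) = ½·(16 − 7 + 1) = 5.
[MB_2B_3] = ½·((77/15)·(0−(-2)) + 7·(-2−(-4/5)) + (-1)·(-4/5−0)) = ½·(154/15 − 42/5 + 4/5) = 4/3, so the B_1-coordinate is (4/3)/5 = 4/15.
[B_1MB_3] = ½·(8·(-4/5−(-2)) + (77/15)·(-2−(-1)) + (-1)·(-1−(-4/5))) = ½·(48/5 − 77/15 + 1/5) = 7/3, so the B_2-coordinate is 7/15.
[B_1B_2M] = ½·(8·(0−(-4/5)) + 7·(-4/5−(-1)) + (77/15)·(-1−0)) = ½·(32/5 + 7/5 − 77/15) = 4/3, so the B_3-coordinate is 4/15.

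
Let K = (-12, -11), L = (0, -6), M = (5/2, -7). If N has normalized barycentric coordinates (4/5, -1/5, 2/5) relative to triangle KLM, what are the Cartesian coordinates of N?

N = (4/5)·K + (-1/5)·L + (2/5)·M.
x-coordinate: (4/5)·(-12) + (-1/5)·0 + (2/5)·(5/2) = -43/5.
y-coordinate: (4/5)·(-11) + (-1/5)·(-6) + (2/5)·(-7) = -52/5.

(-43/5, -52/5)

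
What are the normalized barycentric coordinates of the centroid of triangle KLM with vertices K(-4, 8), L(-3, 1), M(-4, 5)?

(1/3, 1/3, 1/3)

The centroid is the average of the vertices, so each weight is 1/3.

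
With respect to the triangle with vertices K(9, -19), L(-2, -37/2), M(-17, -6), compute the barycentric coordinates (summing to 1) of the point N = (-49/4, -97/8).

(-1/4, 3/4, 1/2)

Signed area of the reference triangle: [KLM] = ½·(9·(-37/2−(-6)) + (-2)·(-6−(-19)) + (-17)·(-19−(-37/2))) = ½·(-225/2 − 26 + 17/2) = -65.
[NLM] = ½·((-49/4)·(-37/2−(-6)) + (-2)·(-6−(-97/8)) + (-17)·(-97/8−(-37/2))) = ½·(1225/8 − 49/4 − 867/8) = 65/4, so the K-coordinate is (65/4)/(-65) = -1/4.
[KNM] = ½·(9·(-97/8−(-6)) + (-49/4)·(-6−(-19)) + (-17)·(-19−(-97/8))) = ½·(-441/8 − 637/4 + 935/8) = -195/4, so the L-coordinate is 3/4.
[KLN] = ½·(9·(-37/2−(-97/8)) + (-2)·(-97/8−(-19)) + (-49/4)·(-19−(-37/2))) = ½·(-459/8 − 55/4 + 49/8) = -65/2, so the M-coordinate is 1/2.
Check: -1/4 + 3/4 + 1/2 = 1.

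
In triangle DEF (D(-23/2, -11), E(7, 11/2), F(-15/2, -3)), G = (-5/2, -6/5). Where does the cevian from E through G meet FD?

(-53/6, -17/3)

Barycentric coordinates of G with respect to DEF: (1/5, 2/5, 2/5).
On side FD the E-coordinate is zero; dropping G's E-weight 2/5 and renormalizing the remaining 2/5 : 1/5 gives weights 2/3, 1/3 on F, D.
H = (2/3)·(-15/2, -3) + (1/3)·(-23/2, -11) = (-53/6, -17/3).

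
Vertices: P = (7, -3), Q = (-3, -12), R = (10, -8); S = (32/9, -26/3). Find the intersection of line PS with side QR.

(18/7, -72/7)

Barycentric coordinates of S with respect to PQR: (2/9, 4/9, 1/3).
On side QR the P-coordinate is zero; dropping S's P-weight 2/9 and renormalizing the remaining 4/9 : 1/3 gives weights 4/7, 3/7 on Q, R.
T = (4/7)·(-3, -12) + (3/7)·(10, -8) = (18/7, -72/7).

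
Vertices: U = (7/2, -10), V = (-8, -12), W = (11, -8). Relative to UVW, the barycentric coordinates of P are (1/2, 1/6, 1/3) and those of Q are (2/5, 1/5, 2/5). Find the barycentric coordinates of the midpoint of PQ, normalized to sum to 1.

Since both coordinate triples sum to 1, the midpoint's barycentrics are the componentwise average.
(1/2+2/5)/2 = 9/20; similarly 11/60 and 11/30.

(9/20, 11/60, 11/30)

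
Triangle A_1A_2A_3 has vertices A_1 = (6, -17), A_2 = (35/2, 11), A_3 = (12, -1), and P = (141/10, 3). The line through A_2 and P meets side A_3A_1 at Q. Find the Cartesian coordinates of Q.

(9, -9)

Barycentric coordinates of P with respect to A_1A_2A_3: (1/5, 3/5, 1/5).
On side A_3A_1 the A_2-coordinate is zero; dropping P's A_2-weight 3/5 and renormalizing the remaining 1/5 : 1/5 gives weights 1/2, 1/2 on A_3, A_1.
Q = (1/2)·(12, -1) + (1/2)·(6, -17) = (9, -9).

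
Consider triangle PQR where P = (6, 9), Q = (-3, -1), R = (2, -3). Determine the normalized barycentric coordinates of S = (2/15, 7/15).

Signed area of the reference triangle: [PQR] = ½·(6·(-1−(-3)) + (-3)·(-3−9) + 2·(9−(-1))) = ½·(12 + 36 + 20) = 34.
[SQR] = ½·((2/15)·(-1−(-3)) + (-3)·(-3−(7/15)) + 2·(7/15−(-1))) = ½·(4/15 + 52/5 + 44/15) = 34/5, so the P-coordinate is (34/5)/34 = 1/5.
[PSR] = ½·(6·(7/15−(-3)) + (2/15)·(-3−9) + 2·(9−(7/15))) = ½·(104/5 − 8/5 + 256/15) = 272/15, so the Q-coordinate is 8/15.
[PQS] = ½·(6·(-1−(7/15)) + (-3)·(7/15−9) + (2/15)·(9−(-1))) = ½·(-44/5 + 128/5 + 4/3) = 136/15, so the R-coordinate is 4/15.

(1/5, 8/15, 4/15)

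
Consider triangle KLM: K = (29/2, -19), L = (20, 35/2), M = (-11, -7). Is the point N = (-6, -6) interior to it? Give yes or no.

yes

Barycentric coordinates of N: (122/1329, 38/443, 1093/1329).
The three coordinates are positive, positive, positive; a point is interior exactly when all three are positive.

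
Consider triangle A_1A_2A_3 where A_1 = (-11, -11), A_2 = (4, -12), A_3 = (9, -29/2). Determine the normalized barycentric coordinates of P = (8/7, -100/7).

(4/7, -5/7, 8/7)

Signed area of the reference triangle: [A_1A_2A_3] = ½·((-11)·(-12−(-29/2)) + 4·(-29/2−(-11)) + 9·(-11−(-12))) = ½·(-55/2 − 14 + 9) = -65/4.
[PA_2A_3] = ½·((8/7)·(-12−(-29/2)) + 4·(-29/2−(-100/7)) + 9·(-100/7−(-12))) = ½·(20/7 − 6/7 − 144/7) = -65/7, so the A_1-coordinate is (-65/7)/(-65/4) = 4/7.
[A_1PA_3] = ½·((-11)·(-100/7−(-29/2)) + (8/7)·(-29/2−(-11)) + 9·(-11−(-100/7))) = ½·(-33/14 − 4 + 207/7) = 325/28, so the A_2-coordinate is -5/7.
[A_1A_2P] = ½·((-11)·(-12−(-100/7)) + 4·(-100/7−(-11)) + (8/7)·(-11−(-12))) = ½·(-176/7 − 92/7 + 8/7) = -130/7, so the A_3-coordinate is 8/7.
Check: 4/7 − 5/7 + 8/7 = 1.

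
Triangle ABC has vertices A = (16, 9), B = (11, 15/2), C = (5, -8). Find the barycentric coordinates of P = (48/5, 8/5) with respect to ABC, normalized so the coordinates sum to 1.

(1/5, 2/5, 2/5)

Signed area of the reference triangle: [ABC] = ½·(16·(15/2−(-8)) + 11·(-8−9) + 5·(9−(15/2))) = ½·(248 − 187 + 15/2) = 137/4.
[PBC] = ½·((48/5)·(15/2−(-8)) + 11·(-8−(8/5)) + 5·(8/5−(15/2))) = ½·(744/5 − 528/5 − 59/2) = 137/20, so the A-coordinate is (137/20)/(137/4) = 1/5.
[APC] = ½·(16·(8/5−(-8)) + (48/5)·(-8−9) + 5·(9−(8/5))) = ½·(768/5 − 816/5 + 37) = 137/10, so the B-coordinate is 2/5.
[ABP] = ½·(16·(15/2−(8/5)) + 11·(8/5−9) + (48/5)·(9−(15/2))) = ½·(472/5 − 407/5 + 72/5) = 137/10, so the C-coordinate is 2/5.
Check: 1/5 + 2/5 + 2/5 = 1.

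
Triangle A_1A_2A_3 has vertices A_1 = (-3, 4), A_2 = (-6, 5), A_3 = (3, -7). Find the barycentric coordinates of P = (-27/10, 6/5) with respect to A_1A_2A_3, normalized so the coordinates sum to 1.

Signed area of the reference triangle: [A_1A_2A_3] = ½·((-3)·(5−(-7)) + (-6)·(-7−4) + 3·(4−5)) = ½·(-36 + 66 − 3) = 27/2.
[PA_2A_3] = ½·((-27/10)·(5−(-7)) + (-6)·(-7−(6/5)) + 3·(6/5−5)) = ½·(-162/5 + 246/5 − 57/5) = 27/10, so the A_1-coordinate is (27/10)/(27/2) = 1/5.
[A_1PA_3] = ½·((-3)·(6/5−(-7)) + (-27/10)·(-7−4) + 3·(4−(6/5))) = ½·(-123/5 + 297/10 + 42/5) = 27/4, so the A_2-coordinate is 1/2.
[A_1A_2P] = ½·((-3)·(5−(6/5)) + (-6)·(6/5−4) + (-27/10)·(4−5)) = ½·(-57/5 + 84/5 + 27/10) = 81/20, so the A_3-coordinate is 3/10.
Check: 1/5 + 1/2 + 3/10 = 1.

(1/5, 1/2, 3/10)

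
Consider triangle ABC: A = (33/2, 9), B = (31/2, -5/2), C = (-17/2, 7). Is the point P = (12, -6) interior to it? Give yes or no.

Barycentric coordinates of P: (-469/1142, 732/571, 147/1142).
The three coordinates are negative, positive, positive; a point is interior exactly when all three are positive.

no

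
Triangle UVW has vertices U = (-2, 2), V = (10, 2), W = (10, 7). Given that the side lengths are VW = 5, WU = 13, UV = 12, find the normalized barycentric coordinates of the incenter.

(1/6, 13/30, 2/5)

The incenter has barycentric coordinates proportional to the opposite side lengths: (5 : 13 : 12).
Normalizing by 5+13+12 = 30 gives (1/6, 13/30, 2/5).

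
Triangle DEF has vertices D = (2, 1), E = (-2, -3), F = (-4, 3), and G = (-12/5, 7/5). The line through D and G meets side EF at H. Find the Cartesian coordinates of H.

Barycentric coordinates of G with respect to DEF: (1/5, 1/5, 3/5).
On side EF the D-coordinate is zero; dropping G's D-weight 1/5 and renormalizing the remaining 1/5 : 3/5 gives weights 1/4, 3/4 on E, F.
H = (1/4)·(-2, -3) + (3/4)·(-4, 3) = (-7/2, 3/2).

(-7/2, 3/2)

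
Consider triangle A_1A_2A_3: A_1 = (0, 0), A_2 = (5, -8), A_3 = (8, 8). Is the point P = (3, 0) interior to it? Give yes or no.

Barycentric coordinates of P: (7/13, 3/13, 3/13).
The three coordinates are positive, positive, positive; a point is interior exactly when all three are positive.

yes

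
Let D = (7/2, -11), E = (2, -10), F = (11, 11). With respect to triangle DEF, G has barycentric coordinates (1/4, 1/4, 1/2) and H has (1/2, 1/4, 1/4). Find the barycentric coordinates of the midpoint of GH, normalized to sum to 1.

(3/8, 1/4, 3/8)

Since both coordinate triples sum to 1, the midpoint's barycentrics are the componentwise average.
(1/4+1/2)/2 = 3/8; similarly 1/4 and 3/8.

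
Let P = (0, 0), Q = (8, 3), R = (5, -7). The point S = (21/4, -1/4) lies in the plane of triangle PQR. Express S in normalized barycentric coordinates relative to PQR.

Signed area of the reference triangle: [PQR] = ½·(0·(3−(-7)) + 8·(-7−0) + 5·(0−3)) = ½·(0 − 56 − 15) = -71/2.
[SQR] = ½·((21/4)·(3−(-7)) + 8·(-7−(-1/4)) + 5·(-1/4−3)) = ½·(105/2 − 54 − 65/4) = -71/8, so the P-coordinate is (-71/8)/(-71/2) = 1/4.
[PSR] = ½·(0·(-1/4−(-7)) + (21/4)·(-7−0) + 5·(0−(-1/4))) = ½·(0 − 147/4 + 5/4) = -71/4, so the Q-coordinate is 1/2.
[PQS] = ½·(0·(3−(-1/4)) + 8·(-1/4−0) + (21/4)·(0−3)) = ½·(0 − 2 − 63/4) = -71/8, so the R-coordinate is 1/4.

(1/4, 1/2, 1/4)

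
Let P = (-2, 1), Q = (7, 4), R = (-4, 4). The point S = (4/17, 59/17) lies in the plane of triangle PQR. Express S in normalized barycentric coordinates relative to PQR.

Signed area of the reference triangle: [PQR] = ½·((-2)·(4−4) + 7·(4−1) + (-4)·(1−4)) = ½·(0 + 21 + 12) = 33/2.
[SQR] = ½·((4/17)·(4−4) + 7·(4−(59/17)) + (-4)·(59/17−4)) = ½·(0 + 63/17 + 36/17) = 99/34, so the P-coordinate is (99/34)/(33/2) = 3/17.
[PSR] = ½·((-2)·(59/17−4) + (4/17)·(4−1) + (-4)·(1−(59/17))) = ½·(18/17 + 12/17 + 168/17) = 99/17, so the Q-coordinate is 6/17.
[PQS] = ½·((-2)·(4−(59/17)) + 7·(59/17−1) + (4/17)·(1−4)) = ½·(-18/17 + 294/17 − 12/17) = 132/17, so the R-coordinate is 8/17.

(3/17, 6/17, 8/17)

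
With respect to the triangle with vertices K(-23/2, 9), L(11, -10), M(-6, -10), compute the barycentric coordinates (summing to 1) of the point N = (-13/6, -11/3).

Signed area of the reference triangle: [KLM] = ½·((-23/2)·(-10−(-10)) + 11·(-10−9) + (-6)·(9−(-10))) = ½·(0 − 209 − 114) = -323/2.
[NLM] = ½·((-13/6)·(-10−(-10)) + 11·(-10−(-11/3)) + (-6)·(-11/3−(-10))) = ½·(0 − 209/3 − 38) = -323/6, so the K-coordinate is (-323/6)/(-323/2) = 1/3.
[KNM] = ½·((-23/2)·(-11/3−(-10)) + (-13/6)·(-10−9) + (-6)·(9−(-11/3))) = ½·(-437/6 + 247/6 − 76) = -323/6, so the L-coordinate is 1/3.
[KLN] = ½·((-23/2)·(-10−(-11/3)) + 11·(-11/3−9) + (-13/6)·(9−(-10))) = ½·(437/6 − 418/3 − 247/6) = -323/6, so the M-coordinate is 1/3.

(1/3, 1/3, 1/3)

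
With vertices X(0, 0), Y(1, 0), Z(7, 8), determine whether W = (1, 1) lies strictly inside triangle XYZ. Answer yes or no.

yes

Barycentric coordinates of W: (3/4, 1/8, 1/8).
The three coordinates are positive, positive, positive; a point is interior exactly when all three are positive.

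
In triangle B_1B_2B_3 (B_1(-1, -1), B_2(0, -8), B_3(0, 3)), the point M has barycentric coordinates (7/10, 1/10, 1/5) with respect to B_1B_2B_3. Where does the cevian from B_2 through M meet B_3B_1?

Line B_2M meets B_3B_1 where the B_2-coordinate vanishes; zeroing M's B_2-weight and renormalizing leaves B_3, B_1-weights 1/5 : 7/10 → (2/9, 7/9).
So N = (2/9)·B_3 + (7/9)·B_1 = (-7/9, -1/9).

(-7/9, -1/9)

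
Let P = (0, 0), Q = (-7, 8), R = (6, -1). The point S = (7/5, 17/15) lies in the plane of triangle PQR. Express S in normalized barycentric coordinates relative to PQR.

Signed area of the reference triangle: [PQR] = ½·(0·(8−(-1)) + (-7)·(-1−0) + 6·(0−8)) = ½·(0 + 7 − 48) = -41/2.
[SQR] = ½·((7/5)·(8−(-1)) + (-7)·(-1−(17/15)) + 6·(17/15−8)) = ½·(63/5 + 224/15 − 206/5) = -41/6, so the P-coordinate is (-41/6)/(-41/2) = 1/3.
[PSR] = ½·(0·(17/15−(-1)) + (7/5)·(-1−0) + 6·(0−(17/15))) = ½·(0 − 7/5 − 34/5) = -41/10, so the Q-coordinate is 1/5.
[PQS] = ½·(0·(8−(17/15)) + (-7)·(17/15−0) + (7/5)·(0−8)) = ½·(0 − 119/15 − 56/5) = -287/30, so the R-coordinate is 7/15.
Check: 1/3 + 1/5 + 7/15 = 1.

(1/3, 1/5, 7/15)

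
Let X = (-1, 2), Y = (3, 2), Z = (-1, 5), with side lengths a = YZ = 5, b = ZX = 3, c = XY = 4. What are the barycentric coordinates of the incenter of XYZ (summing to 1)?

(5/12, 1/4, 1/3)

The incenter has barycentric coordinates proportional to the opposite side lengths: (5 : 3 : 4).
Normalizing by 5+3+4 = 12 gives (5/12, 1/4, 1/3).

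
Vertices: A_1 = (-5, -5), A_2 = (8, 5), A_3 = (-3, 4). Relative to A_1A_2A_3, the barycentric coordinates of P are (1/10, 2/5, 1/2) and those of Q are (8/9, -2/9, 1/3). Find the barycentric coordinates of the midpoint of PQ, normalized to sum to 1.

(89/180, 4/45, 5/12)

Since both coordinate triples sum to 1, the midpoint's barycentrics are the componentwise average.
(1/10+8/9)/2 = 89/180; similarly 4/45 and 5/12.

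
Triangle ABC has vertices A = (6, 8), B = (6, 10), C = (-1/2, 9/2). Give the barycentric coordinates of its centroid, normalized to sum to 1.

The centroid is the average of the vertices, so each weight is 1/3.

(1/3, 1/3, 1/3)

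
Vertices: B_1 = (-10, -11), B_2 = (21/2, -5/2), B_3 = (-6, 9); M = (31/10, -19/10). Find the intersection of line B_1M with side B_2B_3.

(51/8, 3/8)

Barycentric coordinates of M with respect to B_1B_2B_3: (1/5, 3/5, 1/5).
On side B_2B_3 the B_1-coordinate is zero; dropping M's B_1-weight 1/5 and renormalizing the remaining 3/5 : 1/5 gives weights 3/4, 1/4 on B_2, B_3.
N = (3/4)·(21/2, -5/2) + (1/4)·(-6, 9) = (51/8, 3/8).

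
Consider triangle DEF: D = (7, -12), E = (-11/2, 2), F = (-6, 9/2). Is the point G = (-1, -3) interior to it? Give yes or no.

yes

Barycentric coordinates of G: (35/97, 60/97, 2/97).
The three coordinates are positive, positive, positive; a point is interior exactly when all three are positive.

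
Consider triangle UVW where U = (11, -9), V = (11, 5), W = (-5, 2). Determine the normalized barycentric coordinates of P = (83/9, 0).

Signed area of the reference triangle: [UVW] = ½·(11·(5−2) + 11·(2−(-9)) + (-5)·(-9−5)) = ½·(33 + 121 + 70) = 112.
[PVW] = ½·((83/9)·(5−2) + 11·(2−0) + (-5)·(0−5)) = ½·(83/3 + 22 + 25) = 112/3, so the U-coordinate is (112/3)/112 = 1/3.
[UPW] = ½·(11·(0−2) + (83/9)·(2−(-9)) + (-5)·(-9−0)) = ½·(-22 + 913/9 + 45) = 560/9, so the V-coordinate is 5/9.
[UVP] = ½·(11·(5−0) + 11·(0−(-9)) + (83/9)·(-9−5)) = ½·(55 + 99 − 1162/9) = 112/9, so the W-coordinate is 1/9.

(1/3, 5/9, 1/9)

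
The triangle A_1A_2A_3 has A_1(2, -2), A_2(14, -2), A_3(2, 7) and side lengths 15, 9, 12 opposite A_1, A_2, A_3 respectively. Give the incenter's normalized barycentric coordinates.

(5/12, 1/4, 1/3)

The incenter has barycentric coordinates proportional to the opposite side lengths: (15 : 9 : 12).
Normalizing by 15+9+12 = 36 gives (5/12, 1/4, 1/3).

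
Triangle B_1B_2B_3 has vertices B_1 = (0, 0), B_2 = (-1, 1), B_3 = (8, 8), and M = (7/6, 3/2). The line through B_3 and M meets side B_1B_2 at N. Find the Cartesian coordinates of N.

(-1/5, 1/5)

Barycentric coordinates of M with respect to B_1B_2B_3: (2/3, 1/6, 1/6).
On side B_1B_2 the B_3-coordinate is zero; dropping M's B_3-weight 1/6 and renormalizing the remaining 2/3 : 1/6 gives weights 4/5, 1/5 on B_1, B_2.
N = (4/5)·(0, 0) + (1/5)·(-1, 1) = (-1/5, 1/5).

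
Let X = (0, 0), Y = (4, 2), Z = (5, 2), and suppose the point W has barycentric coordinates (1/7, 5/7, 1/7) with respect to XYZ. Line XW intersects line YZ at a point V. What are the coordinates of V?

(25/6, 2)

Line XW meets YZ where the X-coordinate vanishes; zeroing W's X-weight and renormalizing leaves Y, Z-weights 5/7 : 1/7 → (5/6, 1/6).
So V = (5/6)·Y + (1/6)·Z = (25/6, 2).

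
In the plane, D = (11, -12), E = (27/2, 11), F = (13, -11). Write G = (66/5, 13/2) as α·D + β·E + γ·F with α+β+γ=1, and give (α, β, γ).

Signed area of the reference triangle: [DEF] = ½·(11·(11−(-11)) + (27/2)·(-11−(-12)) + 13·(-12−11)) = ½·(242 + 27/2 − 299) = -87/4.
[GEF] = ½·((66/5)·(11−(-11)) + (27/2)·(-11−(13/2)) + 13·(13/2−11)) = ½·(1452/5 − 945/4 − 117/2) = -87/40, so the D-coordinate is (-87/40)/(-87/4) = 1/10.
[DGF] = ½·(11·(13/2−(-11)) + (66/5)·(-11−(-12)) + 13·(-12−(13/2))) = ½·(385/2 + 66/5 − 481/2) = -87/5, so the E-coordinate is 4/5.
[DEG] = ½·(11·(11−(13/2)) + (27/2)·(13/2−(-12)) + (66/5)·(-12−11)) = ½·(99/2 + 999/4 − 1518/5) = -87/40, so the F-coordinate is 1/10.
Check: 1/10 + 4/5 + 1/10 = 1.

(1/10, 4/5, 1/10)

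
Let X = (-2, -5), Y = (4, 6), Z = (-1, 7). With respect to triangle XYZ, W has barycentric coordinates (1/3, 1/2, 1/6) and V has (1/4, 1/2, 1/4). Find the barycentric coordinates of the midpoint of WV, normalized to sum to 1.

Since both coordinate triples sum to 1, the midpoint's barycentrics are the componentwise average.
(1/3+1/4)/2 = 7/24; similarly 1/2 and 5/24.

(7/24, 1/2, 5/24)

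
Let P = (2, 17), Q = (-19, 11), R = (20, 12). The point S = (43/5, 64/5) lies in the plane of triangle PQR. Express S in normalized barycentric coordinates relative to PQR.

(1/5, 1/5, 3/5)

Signed area of the reference triangle: [PQR] = ½·(2·(11−12) + (-19)·(12−17) + 20·(17−11)) = ½·(-2 + 95 + 120) = 213/2.
[SQR] = ½·((43/5)·(11−12) + (-19)·(12−(64/5)) + 20·(64/5−11)) = ½·(-43/5 + 76/5 + 36) = 213/10, so the P-coordinate is (213/10)/(213/2) = 1/5.
[PSR] = ½·(2·(64/5−12) + (43/5)·(12−17) + 20·(17−(64/5))) = ½·(8/5 − 43 + 84) = 213/10, so the Q-coordinate is 1/5.
[PQS] = ½·(2·(11−(64/5)) + (-19)·(64/5−17) + (43/5)·(17−11)) = ½·(-18/5 + 399/5 + 258/5) = 639/10, so the R-coordinate is 3/5.
Check: 1/5 + 1/5 + 3/5 = 1.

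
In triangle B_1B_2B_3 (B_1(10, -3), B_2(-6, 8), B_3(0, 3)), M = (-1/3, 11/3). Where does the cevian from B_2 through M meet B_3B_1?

(5/2, 3/2)

Barycentric coordinates of M with respect to B_1B_2B_3: (1/6, 1/3, 1/2).
On side B_3B_1 the B_2-coordinate is zero; dropping M's B_2-weight 1/3 and renormalizing the remaining 1/2 : 1/6 gives weights 3/4, 1/4 on B_3, B_1.
N = (3/4)·(0, 3) + (1/4)·(10, -3) = (5/2, 3/2).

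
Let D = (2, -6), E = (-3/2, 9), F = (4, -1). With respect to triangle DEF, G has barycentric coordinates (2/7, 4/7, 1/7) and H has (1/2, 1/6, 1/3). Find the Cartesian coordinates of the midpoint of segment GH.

Barycentric coordinates of the midpoint are the average: (11/28, 31/84, 5/21).
Converting: (11/28)·D + (31/84)·E + (5/21)·F = (199/168, 61/84).

(199/168, 61/84)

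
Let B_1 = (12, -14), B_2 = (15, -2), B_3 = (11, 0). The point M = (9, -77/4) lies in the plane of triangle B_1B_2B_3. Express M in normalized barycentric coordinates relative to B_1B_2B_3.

(3/2, -7/8, 3/8)

Signed area of the reference triangle: [B_1B_2B_3] = ½·(12·(-2−0) + 15·(0−(-14)) + 11·(-14−(-2))) = ½·(-24 + 210 − 132) = 27.
[MB_2B_3] = ½·(9·(-2−0) + 15·(0−(-77/4)) + 11·(-77/4−(-2))) = ½·(-18 + 1155/4 − 759/4) = 81/2, so the B_1-coordinate is (81/2)/27 = 3/2.
[B_1MB_3] = ½·(12·(-77/4−0) + 9·(0−(-14)) + 11·(-14−(-77/4))) = ½·(-231 + 126 + 231/4) = -189/8, so the B_2-coordinate is -7/8.
[B_1B_2M] = ½·(12·(-2−(-77/4)) + 15·(-77/4−(-14)) + 9·(-14−(-2))) = ½·(207 − 315/4 − 108) = 81/8, so the B_3-coordinate is 3/8.
Check: 3/2 − 7/8 + 3/8 = 1.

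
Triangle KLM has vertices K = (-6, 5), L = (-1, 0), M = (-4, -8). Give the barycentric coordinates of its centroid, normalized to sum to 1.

The centroid is the average of the vertices, so each weight is 1/3.

(1/3, 1/3, 1/3)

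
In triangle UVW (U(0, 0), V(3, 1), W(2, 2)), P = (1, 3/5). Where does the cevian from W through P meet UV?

(3/4, 1/4)

Barycentric coordinates of P with respect to UVW: (3/5, 1/5, 1/5).
On side UV the W-coordinate is zero; dropping P's W-weight 1/5 and renormalizing the remaining 3/5 : 1/5 gives weights 3/4, 1/4 on U, V.
Q = (3/4)·(0, 0) + (1/4)·(3, 1) = (3/4, 1/4).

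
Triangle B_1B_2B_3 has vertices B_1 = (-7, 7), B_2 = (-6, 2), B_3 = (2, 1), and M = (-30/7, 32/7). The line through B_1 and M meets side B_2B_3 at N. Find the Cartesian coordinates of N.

Barycentric coordinates of M with respect to B_1B_2B_3: (4/7, 1/7, 2/7).
On side B_2B_3 the B_1-coordinate is zero; dropping M's B_1-weight 4/7 and renormalizing the remaining 1/7 : 2/7 gives weights 1/3, 2/3 on B_2, B_3.
N = (1/3)·(-6, 2) + (2/3)·(2, 1) = (-2/3, 4/3).

(-2/3, 4/3)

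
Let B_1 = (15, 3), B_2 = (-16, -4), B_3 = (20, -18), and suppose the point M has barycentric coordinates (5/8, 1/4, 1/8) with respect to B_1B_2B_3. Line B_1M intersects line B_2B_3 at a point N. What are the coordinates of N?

(-4, -26/3)

Line B_1M meets B_2B_3 where the B_1-coordinate vanishes; zeroing M's B_1-weight and renormalizing leaves B_2, B_3-weights 1/4 : 1/8 → (2/3, 1/3).
So N = (2/3)·B_2 + (1/3)·B_3 = (-4, -26/3).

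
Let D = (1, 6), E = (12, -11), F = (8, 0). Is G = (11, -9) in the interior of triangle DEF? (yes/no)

yes

Barycentric coordinates of G: (3/53, 45/53, 5/53).
The three coordinates are positive, positive, positive; a point is interior exactly when all three are positive.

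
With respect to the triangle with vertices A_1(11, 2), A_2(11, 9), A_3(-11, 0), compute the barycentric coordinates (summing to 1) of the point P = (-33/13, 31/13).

Signed area of the reference triangle: [A_1A_2A_3] = ½·(11·(9−0) + 11·(0−2) + (-11)·(2−9)) = ½·(99 − 22 + 77) = 77.
[PA_2A_3] = ½·((-33/13)·(9−0) + 11·(0−(31/13)) + (-11)·(31/13−9)) = ½·(-297/13 − 341/13 + 946/13) = 154/13, so the A_1-coordinate is (154/13)/77 = 2/13.
[A_1PA_3] = ½·(11·(31/13−0) + (-33/13)·(0−2) + (-11)·(2−(31/13))) = ½·(341/13 + 66/13 + 55/13) = 231/13, so the A_2-coordinate is 3/13.
[A_1A_2P] = ½·(11·(9−(31/13)) + 11·(31/13−2) + (-33/13)·(2−9)) = ½·(946/13 + 55/13 + 231/13) = 616/13, so the A_3-coordinate is 8/13.

(2/13, 3/13, 8/13)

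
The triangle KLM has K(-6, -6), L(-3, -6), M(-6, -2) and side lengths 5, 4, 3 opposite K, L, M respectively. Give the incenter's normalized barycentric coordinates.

(5/12, 1/3, 1/4)

The incenter has barycentric coordinates proportional to the opposite side lengths: (5 : 4 : 3).
Normalizing by 5+4+3 = 12 gives (5/12, 1/3, 1/4).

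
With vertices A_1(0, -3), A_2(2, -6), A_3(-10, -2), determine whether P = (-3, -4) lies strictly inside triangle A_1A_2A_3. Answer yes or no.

yes

Barycentric coordinates of P: (1/7, 13/28, 11/28).
The three coordinates are positive, positive, positive; a point is interior exactly when all three are positive.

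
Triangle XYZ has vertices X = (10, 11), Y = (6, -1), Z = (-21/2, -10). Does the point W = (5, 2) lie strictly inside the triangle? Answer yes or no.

yes

Barycentric coordinates of W: (13/36, 53/108, 4/27).
The three coordinates are positive, positive, positive; a point is interior exactly when all three are positive.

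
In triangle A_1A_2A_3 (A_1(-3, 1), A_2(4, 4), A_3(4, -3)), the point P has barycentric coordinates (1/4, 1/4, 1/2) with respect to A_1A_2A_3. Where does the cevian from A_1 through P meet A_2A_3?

Line A_1P meets A_2A_3 where the A_1-coordinate vanishes; zeroing P's A_1-weight and renormalizing leaves A_2, A_3-weights 1/4 : 1/2 → (1/3, 2/3).
So Q = (1/3)·A_2 + (2/3)·A_3 = (4, -2/3).

(4, -2/3)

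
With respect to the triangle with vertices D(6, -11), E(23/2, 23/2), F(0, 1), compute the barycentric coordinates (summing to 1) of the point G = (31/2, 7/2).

Signed area of the reference triangle: [DEF] = ½·(6·(23/2−1) + (23/2)·(1−(-11)) + 0·(-11−(23/2))) = ½·(63 + 138 + 0) = 201/2.
[GEF] = ½·((31/2)·(23/2−1) + (23/2)·(1−(7/2)) + 0·(7/2−(23/2))) = ½·(651/4 − 115/4 + 0) = 67, so the D-coordinate is 67/(201/2) = 2/3.
[DGF] = ½·(6·(7/2−1) + (31/2)·(1−(-11)) + 0·(-11−(7/2))) = ½·(15 + 186 + 0) = 201/2, so the E-coordinate is 1.
[DEG] = ½·(6·(23/2−(7/2)) + (23/2)·(7/2−(-11)) + (31/2)·(-11−(23/2))) = ½·(48 + 667/4 − 1395/4) = -67, so the F-coordinate is -2/3.

(2/3, 1, -2/3)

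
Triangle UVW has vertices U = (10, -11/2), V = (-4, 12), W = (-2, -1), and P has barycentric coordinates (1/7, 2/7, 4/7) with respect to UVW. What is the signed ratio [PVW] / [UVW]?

1/7

The signed ratio [PVW]/[UVW] equals the barycentric coordinate of P at vertex U, which is 1/7.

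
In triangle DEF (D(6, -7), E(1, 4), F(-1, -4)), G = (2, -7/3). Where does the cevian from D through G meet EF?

(0, 0)

Barycentric coordinates of G with respect to DEF: (1/3, 1/3, 1/3).
On side EF the D-coordinate is zero; dropping G's D-weight 1/3 and renormalizing the remaining 1/3 : 1/3 gives weights 1/2, 1/2 on E, F.
H = (1/2)·(1, 4) + (1/2)·(-1, -4) = (0, 0).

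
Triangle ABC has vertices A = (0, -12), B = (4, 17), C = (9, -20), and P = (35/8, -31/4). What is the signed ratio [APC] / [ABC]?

[ABC] = ½·(0·(17−(-20)) + 4·(-20−(-12)) + 9·(-12−17)) = ½·(0 − 32 − 261) = -293/2.
[APC] = ½·(0·(-31/4−(-20)) + (35/8)·(-20−(-12)) + 9·(-12−(-31/4))) = ½·(0 − 35 − 153/4) = -293/8, so the ratio is (-293/8)/(-293/2) = 1/4.

1/4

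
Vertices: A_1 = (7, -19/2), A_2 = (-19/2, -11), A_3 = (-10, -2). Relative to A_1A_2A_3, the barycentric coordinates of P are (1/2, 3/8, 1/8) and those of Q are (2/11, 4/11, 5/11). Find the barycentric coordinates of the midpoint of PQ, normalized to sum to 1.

(15/44, 65/176, 51/176)

Since both coordinate triples sum to 1, the midpoint's barycentrics are the componentwise average.
(1/2+2/11)/2 = 15/44; similarly 65/176 and 51/176.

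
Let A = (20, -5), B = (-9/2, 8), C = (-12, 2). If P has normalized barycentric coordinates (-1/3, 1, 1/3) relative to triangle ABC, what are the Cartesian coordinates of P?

P = (-1/3)·A + 1·B + (1/3)·C.
x-coordinate: (-1/3)·20 + 1·(-9/2) + (1/3)·(-12) = -91/6.
y-coordinate: (-1/3)·(-5) + 1·8 + (1/3)·2 = 31/3.

(-91/6, 31/3)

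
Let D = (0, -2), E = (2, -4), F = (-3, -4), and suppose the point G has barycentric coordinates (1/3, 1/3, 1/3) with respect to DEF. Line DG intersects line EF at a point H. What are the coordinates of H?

Line DG meets EF where the D-coordinate vanishes; zeroing G's D-weight and renormalizing leaves E, F-weights 1/3 : 1/3 → (1/2, 1/2).
So H = (1/2)·E + (1/2)·F = (-1/2, -4).

(-1/2, -4)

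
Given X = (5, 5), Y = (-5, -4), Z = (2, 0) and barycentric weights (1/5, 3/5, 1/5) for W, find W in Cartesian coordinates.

(-8/5, -7/5)

W = (1/5)·X + (3/5)·Y + (1/5)·Z.
x-coordinate: (1/5)·5 + (3/5)·(-5) + (1/5)·2 = -8/5.
y-coordinate: (1/5)·5 + (3/5)·(-4) + (1/5)·0 = -7/5.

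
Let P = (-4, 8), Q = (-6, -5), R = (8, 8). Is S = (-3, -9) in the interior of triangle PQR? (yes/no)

Barycentric coordinates of S: (-95/156, 17/13, 47/156).
The three coordinates are negative, positive, positive; a point is interior exactly when all three are positive.

no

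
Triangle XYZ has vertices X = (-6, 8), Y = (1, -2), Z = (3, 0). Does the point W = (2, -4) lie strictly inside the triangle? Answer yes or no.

Barycentric coordinates of W: (-3/17, 22/17, -2/17).
The three coordinates are negative, positive, negative; a point is interior exactly when all three are positive.

no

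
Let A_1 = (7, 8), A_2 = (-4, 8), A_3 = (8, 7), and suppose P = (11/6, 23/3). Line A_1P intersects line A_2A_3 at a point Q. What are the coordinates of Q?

Barycentric coordinates of P with respect to A_1A_2A_3: (1/6, 1/2, 1/3).
On side A_2A_3 the A_1-coordinate is zero; dropping P's A_1-weight 1/6 and renormalizing the remaining 1/2 : 1/3 gives weights 3/5, 2/5 on A_2, A_3.
Q = (3/5)·(-4, 8) + (2/5)·(8, 7) = (4/5, 38/5).

(4/5, 38/5)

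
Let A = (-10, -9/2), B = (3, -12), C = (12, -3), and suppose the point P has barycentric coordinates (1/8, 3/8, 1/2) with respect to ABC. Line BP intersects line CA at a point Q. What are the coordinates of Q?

(38/5, -33/10)

Line BP meets CA where the B-coordinate vanishes; zeroing P's B-weight and renormalizing leaves C, A-weights 1/2 : 1/8 → (4/5, 1/5).
So Q = (4/5)·C + (1/5)·A = (38/5, -33/10).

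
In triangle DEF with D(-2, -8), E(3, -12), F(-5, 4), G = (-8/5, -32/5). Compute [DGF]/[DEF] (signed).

1/5

[DEF] = ½·((-2)·(-12−4) + 3·(4−(-8)) + (-5)·(-8−(-12))) = ½·(32 + 36 − 20) = 24.
[DGF] = ½·((-2)·(-32/5−4) + (-8/5)·(4−(-8)) + (-5)·(-8−(-32/5))) = ½·(104/5 − 96/5 + 8) = 24/5, so the ratio is (24/5)/24 = 1/5.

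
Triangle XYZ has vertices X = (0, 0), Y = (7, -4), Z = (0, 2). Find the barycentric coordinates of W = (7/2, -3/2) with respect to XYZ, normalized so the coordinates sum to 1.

(1/4, 1/2, 1/4)

Signed area of the reference triangle: [XYZ] = ½·(0·(-4−2) + 7·(2−0) + 0·(0−(-4))) = ½·(0 + 14 + 0) = 7.
[WYZ] = ½·((7/2)·(-4−2) + 7·(2−(-3/2)) + 0·(-3/2−(-4))) = ½·(-21 + 49/2 + 0) = 7/4, so the X-coordinate is (7/4)/7 = 1/4.
[XWZ] = ½·(0·(-3/2−2) + (7/2)·(2−0) + 0·(0−(-3/2))) = ½·(0 + 7 + 0) = 7/2, so the Y-coordinate is 1/2.
[XYW] = ½·(0·(-4−(-3/2)) + 7·(-3/2−0) + (7/2)·(0−(-4))) = ½·(0 − 21/2 + 14) = 7/4, so the Z-coordinate is 1/4.
Check: 1/4 + 1/2 + 1/4 = 1.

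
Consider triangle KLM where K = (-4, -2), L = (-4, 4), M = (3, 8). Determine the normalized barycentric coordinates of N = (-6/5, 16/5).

Signed area of the reference triangle: [KLM] = ½·((-4)·(4−8) + (-4)·(8−(-2)) + 3·(-2−4)) = ½·(16 − 40 − 18) = -21.
[NLM] = ½·((-6/5)·(4−8) + (-4)·(8−(16/5)) + 3·(16/5−4)) = ½·(24/5 − 96/5 − 12/5) = -42/5, so the K-coordinate is (-42/5)/(-21) = 2/5.
[KNM] = ½·((-4)·(16/5−8) + (-6/5)·(8−(-2)) + 3·(-2−(16/5))) = ½·(96/5 − 12 − 78/5) = -21/5, so the L-coordinate is 1/5.
[KLN] = ½·((-4)·(4−(16/5)) + (-4)·(16/5−(-2)) + (-6/5)·(-2−4)) = ½·(-16/5 − 104/5 + 36/5) = -42/5, so the M-coordinate is 2/5.

(2/5, 1/5, 2/5)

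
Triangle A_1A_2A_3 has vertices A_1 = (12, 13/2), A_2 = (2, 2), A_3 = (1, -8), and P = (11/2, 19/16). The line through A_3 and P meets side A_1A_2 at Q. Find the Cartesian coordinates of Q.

(7, 17/4)

Barycentric coordinates of P with respect to A_1A_2A_3: (3/8, 3/8, 1/4).
On side A_1A_2 the A_3-coordinate is zero; dropping P's A_3-weight 1/4 and renormalizing the remaining 3/8 : 3/8 gives weights 1/2, 1/2 on A_1, A_2.
Q = (1/2)·(12, 13/2) + (1/2)·(2, 2) = (7, 17/4).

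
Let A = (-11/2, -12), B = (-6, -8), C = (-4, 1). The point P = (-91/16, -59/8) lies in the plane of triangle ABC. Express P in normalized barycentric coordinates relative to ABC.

(1/8, 3/4, 1/8)

Signed area of the reference triangle: [ABC] = ½·((-11/2)·(-8−1) + (-6)·(1−(-12)) + (-4)·(-12−(-8))) = ½·(99/2 − 78 + 16) = -25/4.
[PBC] = ½·((-91/16)·(-8−1) + (-6)·(1−(-59/8)) + (-4)·(-59/8−(-8))) = ½·(819/16 − 201/4 − 5/2) = -25/32, so the A-coordinate is (-25/32)/(-25/4) = 1/8.
[APC] = ½·((-11/2)·(-59/8−1) + (-91/16)·(1−(-12)) + (-4)·(-12−(-59/8))) = ½·(737/16 − 1183/16 + 37/2) = -75/16, so the B-coordinate is 3/4.
[ABP] = ½·((-11/2)·(-8−(-59/8)) + (-6)·(-59/8−(-12)) + (-91/16)·(-12−(-8))) = ½·(55/16 − 111/4 + 91/4) = -25/32, so the C-coordinate is 1/8.
Check: 1/8 + 3/4 + 1/8 = 1.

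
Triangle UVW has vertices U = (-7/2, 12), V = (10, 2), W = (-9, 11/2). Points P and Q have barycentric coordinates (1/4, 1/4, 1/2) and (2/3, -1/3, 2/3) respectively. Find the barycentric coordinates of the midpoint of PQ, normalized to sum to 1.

Since both coordinate triples sum to 1, the midpoint's barycentrics are the componentwise average.
(1/4+2/3)/2 = 11/24; similarly -1/24 and 7/12.

(11/24, -1/24, 7/12)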